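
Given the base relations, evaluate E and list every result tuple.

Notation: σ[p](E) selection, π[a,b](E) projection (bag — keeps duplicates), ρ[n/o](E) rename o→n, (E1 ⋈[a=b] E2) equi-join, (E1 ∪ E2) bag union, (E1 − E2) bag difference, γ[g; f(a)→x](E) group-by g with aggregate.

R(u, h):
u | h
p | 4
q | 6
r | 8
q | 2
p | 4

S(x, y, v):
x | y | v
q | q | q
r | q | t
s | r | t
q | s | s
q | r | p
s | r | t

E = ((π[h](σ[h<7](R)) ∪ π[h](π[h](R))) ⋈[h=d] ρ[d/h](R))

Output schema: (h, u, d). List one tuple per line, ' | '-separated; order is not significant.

Per-node cardinality:
  R → 5
  σ[h<7](R) → 4
  π[h](σ[h<7](R)) → 4
  R → 5
  π[h](R) → 5
  π[h](π[h](R)) → 5
  (π[h](σ[h<7](R)) ∪ π[h](π[h](R))) → 9
  R → 5
  ρ[d/h](R) → 5
  ((π[h](σ[h<7](R)) ∪ π[h](π[h](R))) ⋈[h=d] ρ[d/h](R)) → 13

== RESULT ==
h | u | d
2 | q | 2
2 | q | 2
4 | p | 4
4 | p | 4
4 | p | 4
4 | p | 4
4 | p | 4
4 | p | 4
4 | p | 4
4 | p | 4
6 | q | 6
6 | q | 6
8 | r | 8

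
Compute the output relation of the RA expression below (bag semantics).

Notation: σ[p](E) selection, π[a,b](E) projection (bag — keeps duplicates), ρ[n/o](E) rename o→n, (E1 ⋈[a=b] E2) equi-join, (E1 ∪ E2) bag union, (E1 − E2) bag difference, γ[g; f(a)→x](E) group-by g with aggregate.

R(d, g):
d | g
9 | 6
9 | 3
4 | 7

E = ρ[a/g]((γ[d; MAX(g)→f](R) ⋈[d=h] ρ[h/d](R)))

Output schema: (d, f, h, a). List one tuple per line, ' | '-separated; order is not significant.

Stepwise |·|:
  R → 3
  γ[d; MAX(g)→f](R) → 2
  R → 3
  ρ[h/d](R) → 3
  (γ[d; MAX(g)→f](R) ⋈[d=h] ρ[h/d](R)) → 3
  ρ[a/g]((γ[d; MAX(g)→f](R) ⋈[d=h] ρ[h/d](R))) → 3

== RESULT ==
d | f | h | a
4 | 7 | 4 | 7
9 | 6 | 9 | 3
9 | 6 | 9 | 6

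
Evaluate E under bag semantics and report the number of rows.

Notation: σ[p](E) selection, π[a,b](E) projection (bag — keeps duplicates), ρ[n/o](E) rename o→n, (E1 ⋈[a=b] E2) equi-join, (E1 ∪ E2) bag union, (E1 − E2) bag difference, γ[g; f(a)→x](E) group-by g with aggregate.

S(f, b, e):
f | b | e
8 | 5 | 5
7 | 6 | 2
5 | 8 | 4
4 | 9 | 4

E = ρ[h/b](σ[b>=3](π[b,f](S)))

Row counts bottom-up:
  S → 4
  π[b,f](S) → 4
  σ[b>=3](π[b,f](S)) → 4
  ρ[h/b](σ[b>=3](π[b,f](S))) → 4

|E| = 4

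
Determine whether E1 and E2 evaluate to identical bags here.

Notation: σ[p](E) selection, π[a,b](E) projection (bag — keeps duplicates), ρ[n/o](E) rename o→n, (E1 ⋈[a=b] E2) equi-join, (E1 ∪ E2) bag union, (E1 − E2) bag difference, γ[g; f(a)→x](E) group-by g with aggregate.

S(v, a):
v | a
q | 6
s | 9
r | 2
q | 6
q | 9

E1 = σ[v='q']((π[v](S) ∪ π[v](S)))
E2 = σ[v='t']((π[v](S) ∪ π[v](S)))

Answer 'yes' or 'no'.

E1 per-node cardinality:
  S → 5
  π[v](S) → 5
  S → 5
  π[v](S) → 5
  (π[v](S) ∪ π[v](S)) → 10
  σ[v='q']((π[v](S) ∪ π[v](S))) → 6
E2 per-node cardinality:
  S → 5
  π[v](S) → 5
  S → 5
  π[v](S) → 5
  (π[v](S) ∪ π[v](S)) → 10
  σ[v='t']((π[v](S) ∪ π[v](S))) → 0

E1 result:
v
q
q
q
q
q
q
E2 result:
v
(0 rows)
Witness: ('q',) appears 6× in E1 but 0× in E2.

no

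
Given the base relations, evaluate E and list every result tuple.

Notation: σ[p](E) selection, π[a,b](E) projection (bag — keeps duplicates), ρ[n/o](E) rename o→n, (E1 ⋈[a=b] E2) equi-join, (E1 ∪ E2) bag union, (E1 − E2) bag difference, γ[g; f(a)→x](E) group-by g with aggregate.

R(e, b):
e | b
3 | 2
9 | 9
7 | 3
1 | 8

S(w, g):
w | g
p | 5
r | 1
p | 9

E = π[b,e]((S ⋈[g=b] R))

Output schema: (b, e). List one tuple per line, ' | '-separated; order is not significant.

Row counts bottom-up:
  S → 3
  R → 4
  (S ⋈[g=b] R) → 1
  π[b,e]((S ⋈[g=b] R)) → 1

== RESULT ==
b | e
9 | 9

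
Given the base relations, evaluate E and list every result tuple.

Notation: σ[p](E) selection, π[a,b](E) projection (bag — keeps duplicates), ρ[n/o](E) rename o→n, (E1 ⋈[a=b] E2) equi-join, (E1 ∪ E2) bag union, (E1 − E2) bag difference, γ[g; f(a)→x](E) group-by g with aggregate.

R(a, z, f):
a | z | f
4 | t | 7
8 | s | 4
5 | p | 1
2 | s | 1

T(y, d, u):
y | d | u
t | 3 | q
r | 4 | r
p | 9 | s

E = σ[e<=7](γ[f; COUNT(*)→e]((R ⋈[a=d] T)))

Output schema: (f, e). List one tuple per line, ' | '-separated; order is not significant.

Subexpression sizes:
  R → 4
  T → 3
  (R ⋈[a=d] T) → 1
  γ[f; COUNT(*)→e]((R ⋈[a=d] T)) → 1
  σ[e<=7](γ[f; COUNT(*)→e]((R ⋈[a=d] T))) → 1

== RESULT ==
f | e
7 | 1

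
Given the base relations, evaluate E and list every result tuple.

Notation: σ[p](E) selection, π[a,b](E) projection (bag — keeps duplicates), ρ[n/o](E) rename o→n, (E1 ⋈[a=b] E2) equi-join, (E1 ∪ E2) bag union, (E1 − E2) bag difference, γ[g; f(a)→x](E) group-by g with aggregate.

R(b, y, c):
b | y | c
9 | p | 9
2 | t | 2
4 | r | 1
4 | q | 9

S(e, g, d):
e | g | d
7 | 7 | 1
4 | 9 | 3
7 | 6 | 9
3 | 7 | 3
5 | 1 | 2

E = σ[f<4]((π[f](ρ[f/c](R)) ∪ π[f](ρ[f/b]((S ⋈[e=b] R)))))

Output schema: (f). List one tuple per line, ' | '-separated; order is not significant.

Subexpression sizes:
  R → 4
  ρ[f/c](R) → 4
  π[f](ρ[f/c](R)) → 4
  S → 5
  R → 4
  (S ⋈[e=b] R) → 2
  ρ[f/b]((S ⋈[e=b] R)) → 2
  π[f](ρ[f/b]((S ⋈[e=b] R))) → 2
  (π[f](ρ[f/c](R)) ∪ π[f](ρ[f/b]((S ⋈[e=b] R)))) → 6
  σ[f<4]((π[f](ρ[f/c](R)) ∪ π[f](ρ[f/b]((S ⋈[e=b] R))))) → 2

== RESULT ==
f
1
2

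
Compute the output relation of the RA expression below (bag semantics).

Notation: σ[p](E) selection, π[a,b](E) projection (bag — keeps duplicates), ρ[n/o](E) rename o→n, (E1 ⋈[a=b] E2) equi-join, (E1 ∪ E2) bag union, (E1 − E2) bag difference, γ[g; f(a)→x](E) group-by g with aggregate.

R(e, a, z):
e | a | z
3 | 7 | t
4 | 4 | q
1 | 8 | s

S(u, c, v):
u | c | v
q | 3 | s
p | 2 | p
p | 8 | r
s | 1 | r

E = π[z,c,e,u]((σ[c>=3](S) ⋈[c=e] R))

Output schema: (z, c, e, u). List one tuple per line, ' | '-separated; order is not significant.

Subexpression sizes:
  S → 4
  σ[c>=3](S) → 2
  R → 3
  (σ[c>=3](S) ⋈[c=e] R) → 1
  π[z,c,e,u]((σ[c>=3](S) ⋈[c=e] R)) → 1

== RESULT ==
z | c | e | u
t | 3 | 3 | q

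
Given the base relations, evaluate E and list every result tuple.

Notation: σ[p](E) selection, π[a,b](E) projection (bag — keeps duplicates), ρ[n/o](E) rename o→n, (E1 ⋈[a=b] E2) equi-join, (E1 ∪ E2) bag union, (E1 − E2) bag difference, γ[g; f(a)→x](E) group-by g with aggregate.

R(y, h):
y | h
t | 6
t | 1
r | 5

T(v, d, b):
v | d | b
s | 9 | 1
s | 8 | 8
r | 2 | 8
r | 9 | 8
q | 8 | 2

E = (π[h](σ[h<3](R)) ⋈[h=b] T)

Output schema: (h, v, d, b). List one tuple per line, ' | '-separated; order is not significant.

Row counts bottom-up:
  R → 3
  σ[h<3](R) → 1
  π[h](σ[h<3](R)) → 1
  T → 5
  (π[h](σ[h<3](R)) ⋈[h=b] T) → 1

== RESULT ==
h | v | d | b
1 | s | 9 | 1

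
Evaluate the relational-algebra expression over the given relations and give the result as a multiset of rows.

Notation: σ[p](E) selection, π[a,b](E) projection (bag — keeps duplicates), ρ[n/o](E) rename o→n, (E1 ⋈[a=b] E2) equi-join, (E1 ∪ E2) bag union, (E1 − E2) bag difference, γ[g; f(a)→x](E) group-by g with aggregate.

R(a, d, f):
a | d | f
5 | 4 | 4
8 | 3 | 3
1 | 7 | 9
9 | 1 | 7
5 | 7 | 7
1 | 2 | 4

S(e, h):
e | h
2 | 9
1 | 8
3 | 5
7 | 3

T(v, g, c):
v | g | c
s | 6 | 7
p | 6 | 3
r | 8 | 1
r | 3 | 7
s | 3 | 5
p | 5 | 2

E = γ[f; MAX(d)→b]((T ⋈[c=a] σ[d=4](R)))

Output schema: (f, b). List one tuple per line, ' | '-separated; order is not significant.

Per-node cardinality:
  T → 6
  R → 6
  σ[d=4](R) → 1
  (T ⋈[c=a] σ[d=4](R)) → 1
  γ[f; MAX(d)→b]((T ⋈[c=a] σ[d=4](R))) → 1

== RESULT ==
f | b
4 | 4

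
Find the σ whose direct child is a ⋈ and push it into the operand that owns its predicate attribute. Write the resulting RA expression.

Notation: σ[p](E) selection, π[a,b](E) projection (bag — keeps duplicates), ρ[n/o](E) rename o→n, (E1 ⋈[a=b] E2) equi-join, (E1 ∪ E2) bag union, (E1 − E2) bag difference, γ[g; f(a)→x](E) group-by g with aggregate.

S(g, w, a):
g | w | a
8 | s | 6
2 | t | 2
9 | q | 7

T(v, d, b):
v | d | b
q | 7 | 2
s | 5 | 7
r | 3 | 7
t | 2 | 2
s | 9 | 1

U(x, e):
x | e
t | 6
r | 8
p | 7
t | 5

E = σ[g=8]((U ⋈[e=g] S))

σ filters on g, owned by the right side.
E' = (U ⋈[e=g] σ[g=8](S))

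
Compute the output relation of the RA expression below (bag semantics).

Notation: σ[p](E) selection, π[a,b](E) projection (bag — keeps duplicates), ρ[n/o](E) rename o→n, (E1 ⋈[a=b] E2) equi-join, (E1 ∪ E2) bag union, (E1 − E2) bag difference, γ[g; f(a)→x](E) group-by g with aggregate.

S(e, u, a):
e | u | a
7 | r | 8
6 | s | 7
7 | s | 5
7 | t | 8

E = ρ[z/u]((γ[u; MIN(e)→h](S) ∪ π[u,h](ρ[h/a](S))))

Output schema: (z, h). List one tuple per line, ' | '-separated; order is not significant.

Row counts bottom-up:
  S → 4
  γ[u; MIN(e)→h](S) → 3
  S → 4
  ρ[h/a](S) → 4
  π[u,h](ρ[h/a](S)) → 4
  (γ[u; MIN(e)→h](S) ∪ π[u,h](ρ[h/a](S))) → 7
  ρ[z/u]((γ[u; MIN(e)→h](S) ∪ π[u,h](ρ[h/a](S)))) → 7

== RESULT ==
z | h
r | 7
r | 8
s | 5
s | 6
s | 7
t | 7
t | 8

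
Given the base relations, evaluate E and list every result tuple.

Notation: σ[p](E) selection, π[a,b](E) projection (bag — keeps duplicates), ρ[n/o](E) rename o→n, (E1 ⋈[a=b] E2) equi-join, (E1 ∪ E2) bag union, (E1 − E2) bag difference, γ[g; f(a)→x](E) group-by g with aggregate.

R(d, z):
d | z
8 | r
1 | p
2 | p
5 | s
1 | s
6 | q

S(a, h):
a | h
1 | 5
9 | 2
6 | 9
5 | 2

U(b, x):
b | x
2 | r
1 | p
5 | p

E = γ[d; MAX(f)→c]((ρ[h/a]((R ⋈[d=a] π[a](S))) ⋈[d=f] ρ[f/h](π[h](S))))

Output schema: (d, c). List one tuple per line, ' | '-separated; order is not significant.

Subexpression sizes:
  R → 6
  S → 4
  π[a](S) → 4
  (R ⋈[d=a] π[a](S)) → 4
  ρ[h/a]((R ⋈[d=a] π[a](S))) → 4
  S → 4
  π[h](S) → 4
  ρ[f/h](π[h](S)) → 4
  (ρ[h/a]((R ⋈[d=a] π[a](S))) ⋈[d=f] ρ[f/h](π[h](S))) → 1
  γ[d; MAX(f)→c]((ρ[h/a]((R ⋈[d=a] π[a](S))) ⋈[d=f] ρ[f/h](π[h](S)))) → 1

== RESULT ==
d | c
5 | 5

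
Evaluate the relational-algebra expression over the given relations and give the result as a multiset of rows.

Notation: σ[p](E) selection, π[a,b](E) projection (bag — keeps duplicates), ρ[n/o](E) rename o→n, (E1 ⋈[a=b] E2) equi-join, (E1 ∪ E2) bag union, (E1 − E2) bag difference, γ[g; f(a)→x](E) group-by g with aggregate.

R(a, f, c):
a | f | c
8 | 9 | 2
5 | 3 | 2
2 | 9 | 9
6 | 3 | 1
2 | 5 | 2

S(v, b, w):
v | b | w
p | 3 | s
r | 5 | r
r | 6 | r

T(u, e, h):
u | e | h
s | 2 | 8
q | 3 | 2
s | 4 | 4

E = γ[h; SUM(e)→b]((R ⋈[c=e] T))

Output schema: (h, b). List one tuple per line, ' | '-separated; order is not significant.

Per-node cardinality:
  R → 5
  T → 3
  (R ⋈[c=e] T) → 3
  γ[h; SUM(e)→b]((R ⋈[c=e] T)) → 1

== RESULT ==
h | b
8 | 6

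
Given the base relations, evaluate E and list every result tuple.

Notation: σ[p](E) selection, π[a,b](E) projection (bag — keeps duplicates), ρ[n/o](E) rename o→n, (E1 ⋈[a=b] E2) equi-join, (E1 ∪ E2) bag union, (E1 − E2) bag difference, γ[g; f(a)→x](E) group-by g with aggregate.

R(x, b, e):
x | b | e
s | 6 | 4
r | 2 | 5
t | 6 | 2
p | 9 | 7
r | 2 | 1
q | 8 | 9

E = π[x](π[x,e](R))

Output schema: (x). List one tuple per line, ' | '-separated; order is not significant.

Row counts bottom-up:
  R → 6
  π[x,e](R) → 6
  π[x](π[x,e](R)) → 6

== RESULT ==
x
p
q
r
r
s
t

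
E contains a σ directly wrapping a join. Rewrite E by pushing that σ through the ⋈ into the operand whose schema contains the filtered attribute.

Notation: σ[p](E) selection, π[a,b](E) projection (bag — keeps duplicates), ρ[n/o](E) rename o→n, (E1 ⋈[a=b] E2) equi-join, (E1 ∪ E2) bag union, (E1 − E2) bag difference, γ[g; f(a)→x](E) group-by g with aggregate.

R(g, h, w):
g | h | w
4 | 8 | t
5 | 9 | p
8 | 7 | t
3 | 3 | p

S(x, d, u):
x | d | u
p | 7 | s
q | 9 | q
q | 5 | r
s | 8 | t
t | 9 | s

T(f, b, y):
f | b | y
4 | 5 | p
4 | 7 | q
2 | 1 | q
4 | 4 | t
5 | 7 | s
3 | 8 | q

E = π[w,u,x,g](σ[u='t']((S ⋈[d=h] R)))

σ filters on u, owned by the left side.
E' = π[w,u,x,g]((σ[u='t'](S) ⋈[d=h] R))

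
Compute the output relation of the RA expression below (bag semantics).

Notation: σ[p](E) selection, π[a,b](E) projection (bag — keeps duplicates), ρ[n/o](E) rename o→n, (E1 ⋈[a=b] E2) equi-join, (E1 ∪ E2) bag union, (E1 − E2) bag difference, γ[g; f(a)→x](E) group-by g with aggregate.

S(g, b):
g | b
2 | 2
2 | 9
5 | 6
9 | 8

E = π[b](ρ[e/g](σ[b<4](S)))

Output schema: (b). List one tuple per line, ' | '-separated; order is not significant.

Subexpression sizes:
  S → 4
  σ[b<4](S) → 1
  ρ[e/g](σ[b<4](S)) → 1
  π[b](ρ[e/g](σ[b<4](S))) → 1

== RESULT ==
b
2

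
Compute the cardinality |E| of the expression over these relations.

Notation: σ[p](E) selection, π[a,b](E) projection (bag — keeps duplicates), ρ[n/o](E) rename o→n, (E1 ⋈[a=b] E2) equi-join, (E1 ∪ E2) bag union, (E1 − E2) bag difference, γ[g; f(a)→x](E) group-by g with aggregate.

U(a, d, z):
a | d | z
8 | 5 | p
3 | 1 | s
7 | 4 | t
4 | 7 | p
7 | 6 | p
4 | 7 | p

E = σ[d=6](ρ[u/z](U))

Stepwise |·|:
  U → 6
  ρ[u/z](U) → 6
  σ[d=6](ρ[u/z](U)) → 1

|E| = 1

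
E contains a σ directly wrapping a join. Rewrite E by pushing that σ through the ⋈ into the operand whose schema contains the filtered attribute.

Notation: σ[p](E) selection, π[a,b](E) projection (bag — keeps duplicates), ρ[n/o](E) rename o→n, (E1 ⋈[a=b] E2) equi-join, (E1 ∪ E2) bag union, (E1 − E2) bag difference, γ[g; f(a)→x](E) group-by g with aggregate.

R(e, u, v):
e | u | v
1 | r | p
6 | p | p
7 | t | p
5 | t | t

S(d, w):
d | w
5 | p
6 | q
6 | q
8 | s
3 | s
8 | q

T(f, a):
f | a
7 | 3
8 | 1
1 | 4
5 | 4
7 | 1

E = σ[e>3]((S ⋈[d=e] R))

σ filters on e, owned by the right side.
E' = (S ⋈[d=e] σ[e>3](R))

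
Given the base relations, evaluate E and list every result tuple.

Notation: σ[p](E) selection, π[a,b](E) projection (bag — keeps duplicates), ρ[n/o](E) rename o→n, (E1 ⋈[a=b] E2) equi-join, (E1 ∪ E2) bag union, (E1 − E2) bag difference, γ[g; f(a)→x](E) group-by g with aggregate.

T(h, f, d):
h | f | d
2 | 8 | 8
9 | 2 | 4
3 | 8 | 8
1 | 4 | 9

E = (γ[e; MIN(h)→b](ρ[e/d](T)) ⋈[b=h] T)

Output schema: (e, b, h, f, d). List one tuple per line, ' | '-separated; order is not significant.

Per-node cardinality:
  T → 4
  ρ[e/d](T) → 4
  γ[e; MIN(h)→b](ρ[e/d](T)) → 3
  T → 4
  (γ[e; MIN(h)→b](ρ[e/d](T)) ⋈[b=h] T) → 3

== RESULT ==
e | b | h | f | d
4 | 9 | 9 | 2 | 4
8 | 2 | 2 | 8 | 8
9 | 1 | 1 | 4 | 9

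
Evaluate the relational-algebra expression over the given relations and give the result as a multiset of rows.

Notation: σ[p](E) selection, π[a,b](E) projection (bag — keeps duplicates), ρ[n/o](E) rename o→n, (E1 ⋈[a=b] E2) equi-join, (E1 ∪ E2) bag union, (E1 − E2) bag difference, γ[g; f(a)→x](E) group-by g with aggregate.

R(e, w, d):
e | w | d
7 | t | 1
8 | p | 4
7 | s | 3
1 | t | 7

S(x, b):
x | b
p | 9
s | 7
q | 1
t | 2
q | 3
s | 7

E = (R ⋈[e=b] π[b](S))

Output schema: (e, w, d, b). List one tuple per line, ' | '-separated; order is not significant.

Per-node cardinality:
  R → 4
  S → 6
  π[b](S) → 6
  (R ⋈[e=b] π[b](S)) → 5

== RESULT ==
e | w | d | b
1 | t | 7 | 1
7 | s | 3 | 7
7 | s | 3 | 7
7 | t | 1 | 7
7 | t | 1 | 7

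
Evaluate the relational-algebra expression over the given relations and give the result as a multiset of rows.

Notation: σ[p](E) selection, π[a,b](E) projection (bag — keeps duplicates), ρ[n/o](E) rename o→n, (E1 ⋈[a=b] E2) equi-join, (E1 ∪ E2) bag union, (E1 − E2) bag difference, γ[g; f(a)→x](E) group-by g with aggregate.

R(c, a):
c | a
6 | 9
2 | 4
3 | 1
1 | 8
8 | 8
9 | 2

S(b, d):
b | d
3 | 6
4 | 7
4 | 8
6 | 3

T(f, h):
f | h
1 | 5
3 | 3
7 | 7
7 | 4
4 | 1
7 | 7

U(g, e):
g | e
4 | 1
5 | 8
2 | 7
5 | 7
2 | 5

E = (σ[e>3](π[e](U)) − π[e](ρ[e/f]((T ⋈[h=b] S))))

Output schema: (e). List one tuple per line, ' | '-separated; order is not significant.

Subexpression sizes:
  U → 5
  π[e](U) → 5
  σ[e>3](π[e](U)) → 4
  T → 6
  S → 4
  (T ⋈[h=b] S) → 3
  ρ[e/f]((T ⋈[h=b] S)) → 3
  π[e](ρ[e/f]((T ⋈[h=b] S))) → 3
  (σ[e>3](π[e](U)) − π[e](ρ[e/f]((T ⋈[h=b] S)))) → 2

== RESULT ==
e
5
8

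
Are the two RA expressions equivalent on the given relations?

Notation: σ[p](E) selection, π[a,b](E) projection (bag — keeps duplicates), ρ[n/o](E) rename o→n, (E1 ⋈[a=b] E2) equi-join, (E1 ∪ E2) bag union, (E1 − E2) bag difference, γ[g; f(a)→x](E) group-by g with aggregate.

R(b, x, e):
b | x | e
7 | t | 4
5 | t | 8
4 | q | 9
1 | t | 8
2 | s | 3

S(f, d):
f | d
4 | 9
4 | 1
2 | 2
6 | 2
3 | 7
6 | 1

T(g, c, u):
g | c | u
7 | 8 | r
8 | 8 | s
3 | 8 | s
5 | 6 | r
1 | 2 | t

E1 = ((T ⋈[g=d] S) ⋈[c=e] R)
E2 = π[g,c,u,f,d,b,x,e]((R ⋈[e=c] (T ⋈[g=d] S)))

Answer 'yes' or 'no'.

E1 per-node cardinality:
  T → 5
  S → 6
  (T ⋈[g=d] S) → 3
  R → 5
  ((T ⋈[g=d] S) ⋈[c=e] R) → 2
E2 per-node cardinality:
  R → 5
  T → 5
  S → 6
  (T ⋈[g=d] S) → 3
  (R ⋈[e=c] (T ⋈[g=d] S)) → 2
  π[g,c,u,f,d,b,x,e]((R ⋈[e=c] (T ⋈[g=d] S))) → 2

E1 and E2 produce the same multiset:
g | c | u | f | d | b | x | e
7 | 8 | r | 3 | 7 | 1 | t | 8
7 | 8 | r | 3 | 7 | 5 | t | 8

yes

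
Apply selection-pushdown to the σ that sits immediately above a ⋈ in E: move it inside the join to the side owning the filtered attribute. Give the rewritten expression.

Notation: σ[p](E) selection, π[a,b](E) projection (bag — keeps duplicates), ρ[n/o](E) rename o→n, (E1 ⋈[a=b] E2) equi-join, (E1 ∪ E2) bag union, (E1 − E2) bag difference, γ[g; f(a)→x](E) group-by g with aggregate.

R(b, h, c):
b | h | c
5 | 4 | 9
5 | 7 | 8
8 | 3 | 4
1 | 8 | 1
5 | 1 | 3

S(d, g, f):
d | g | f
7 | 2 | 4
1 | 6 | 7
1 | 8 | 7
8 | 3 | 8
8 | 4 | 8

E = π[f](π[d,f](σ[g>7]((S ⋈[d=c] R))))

σ filters on g, owned by the left side.
E' = π[f](π[d,f]((σ[g>7](S) ⋈[d=c] R)))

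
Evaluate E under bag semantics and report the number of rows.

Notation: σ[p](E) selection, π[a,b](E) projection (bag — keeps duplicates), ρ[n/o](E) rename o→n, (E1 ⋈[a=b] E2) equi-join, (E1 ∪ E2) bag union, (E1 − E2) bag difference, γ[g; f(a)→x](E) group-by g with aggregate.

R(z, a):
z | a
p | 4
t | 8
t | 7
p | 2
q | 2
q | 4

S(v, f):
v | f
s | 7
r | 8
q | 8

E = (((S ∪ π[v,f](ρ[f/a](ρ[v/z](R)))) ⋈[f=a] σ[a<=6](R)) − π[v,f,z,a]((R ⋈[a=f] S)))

Per-node cardinality:
  S → 3
  R → 6
  ρ[v/z](R) → 6
  ρ[f/a](ρ[v/z](R)) → 6
  π[v,f](ρ[f/a](ρ[v/z](R))) → 6
  (S ∪ π[v,f](ρ[f/a](ρ[v/z](R)))) → 9
  R → 6
  σ[a<=6](R) → 4
  ((S ∪ π[v,f](ρ[f/a](ρ[v/z](R)))) ⋈[f=a] σ[a<=6](R)) → 8
  R → 6
  S → 3
  (R ⋈[a=f] S) → 3
  π[v,f,z,a]((R ⋈[a=f] S)) → 3
  (((S ∪ π[v,f](ρ[f/a](ρ[v/z](R)))) ⋈[f=a] σ[a<=6](R)) − π[v,f,z,a]((R ⋈[a=f] S))) → 8

|E| = 8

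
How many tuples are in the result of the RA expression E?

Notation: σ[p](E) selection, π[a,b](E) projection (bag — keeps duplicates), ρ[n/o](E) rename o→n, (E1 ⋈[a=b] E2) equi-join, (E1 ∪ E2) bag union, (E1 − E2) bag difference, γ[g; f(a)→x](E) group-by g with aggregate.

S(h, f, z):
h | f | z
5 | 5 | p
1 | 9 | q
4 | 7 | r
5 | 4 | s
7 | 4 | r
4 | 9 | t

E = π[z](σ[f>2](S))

Subexpression sizes:
  S → 6
  σ[f>2](S) → 6
  π[z](σ[f>2](S)) → 6

|E| = 6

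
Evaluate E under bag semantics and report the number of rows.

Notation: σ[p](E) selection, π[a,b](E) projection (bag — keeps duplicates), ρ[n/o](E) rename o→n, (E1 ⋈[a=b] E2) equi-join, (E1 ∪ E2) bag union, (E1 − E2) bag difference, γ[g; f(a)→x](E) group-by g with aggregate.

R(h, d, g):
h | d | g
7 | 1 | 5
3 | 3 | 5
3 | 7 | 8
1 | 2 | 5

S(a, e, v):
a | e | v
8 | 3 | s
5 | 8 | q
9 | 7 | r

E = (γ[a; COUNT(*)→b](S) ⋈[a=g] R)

Per-node cardinality:
  S → 3
  γ[a; COUNT(*)→b](S) → 3
  R → 4
  (γ[a; COUNT(*)→b](S) ⋈[a=g] R) → 4

|E| = 4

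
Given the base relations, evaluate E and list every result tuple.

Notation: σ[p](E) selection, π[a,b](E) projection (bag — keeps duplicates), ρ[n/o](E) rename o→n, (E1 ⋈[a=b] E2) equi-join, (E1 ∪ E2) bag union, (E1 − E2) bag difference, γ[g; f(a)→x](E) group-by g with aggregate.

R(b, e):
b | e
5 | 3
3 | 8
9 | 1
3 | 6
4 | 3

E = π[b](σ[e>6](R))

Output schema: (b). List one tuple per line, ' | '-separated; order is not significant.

Stepwise |·|:
  R → 5
  σ[e>6](R) → 1
  π[b](σ[e>6](R)) → 1

== RESULT ==
b
3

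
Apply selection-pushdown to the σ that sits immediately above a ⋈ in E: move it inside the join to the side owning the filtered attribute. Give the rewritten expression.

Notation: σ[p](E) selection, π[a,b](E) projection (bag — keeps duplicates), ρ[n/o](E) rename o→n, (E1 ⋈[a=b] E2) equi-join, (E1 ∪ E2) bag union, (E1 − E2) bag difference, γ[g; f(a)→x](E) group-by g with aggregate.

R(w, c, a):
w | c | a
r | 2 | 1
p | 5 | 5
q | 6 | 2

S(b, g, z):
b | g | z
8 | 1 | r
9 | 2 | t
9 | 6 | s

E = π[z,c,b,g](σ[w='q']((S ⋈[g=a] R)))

σ filters on w, owned by the right side.
E' = π[z,c,b,g]((S ⋈[g=a] σ[w='q'](R)))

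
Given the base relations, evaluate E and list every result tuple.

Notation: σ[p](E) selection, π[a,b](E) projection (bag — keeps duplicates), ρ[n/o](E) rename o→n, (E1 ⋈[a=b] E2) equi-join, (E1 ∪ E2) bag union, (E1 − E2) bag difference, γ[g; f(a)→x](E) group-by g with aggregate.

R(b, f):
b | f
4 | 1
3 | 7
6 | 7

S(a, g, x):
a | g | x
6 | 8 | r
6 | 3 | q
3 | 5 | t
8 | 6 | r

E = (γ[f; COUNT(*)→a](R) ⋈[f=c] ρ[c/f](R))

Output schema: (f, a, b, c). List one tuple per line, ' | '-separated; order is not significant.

Stepwise |·|:
  R → 3
  γ[f; COUNT(*)→a](R) → 2
  R → 3
  ρ[c/f](R) → 3
  (γ[f; COUNT(*)→a](R) ⋈[f=c] ρ[c/f](R)) → 3

== RESULT ==
f | a | b | c
1 | 1 | 4 | 1
7 | 2 | 3 | 7
7 | 2 | 6 | 7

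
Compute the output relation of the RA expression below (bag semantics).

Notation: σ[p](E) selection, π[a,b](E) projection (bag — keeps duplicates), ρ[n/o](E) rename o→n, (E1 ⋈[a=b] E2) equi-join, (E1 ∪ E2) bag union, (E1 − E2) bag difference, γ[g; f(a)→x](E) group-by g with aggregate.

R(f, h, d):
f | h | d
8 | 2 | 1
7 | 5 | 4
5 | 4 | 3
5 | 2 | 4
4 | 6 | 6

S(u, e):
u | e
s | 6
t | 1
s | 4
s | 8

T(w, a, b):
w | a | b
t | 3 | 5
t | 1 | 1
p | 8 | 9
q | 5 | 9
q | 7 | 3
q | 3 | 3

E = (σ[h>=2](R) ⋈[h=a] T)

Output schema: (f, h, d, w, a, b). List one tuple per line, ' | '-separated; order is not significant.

Row counts bottom-up:
  R → 5
  σ[h>=2](R) → 5
  T → 6
  (σ[h>=2](R) ⋈[h=a] T) → 1

== RESULT ==
f | h | d | w | a | b
7 | 5 | 4 | q | 5 | 9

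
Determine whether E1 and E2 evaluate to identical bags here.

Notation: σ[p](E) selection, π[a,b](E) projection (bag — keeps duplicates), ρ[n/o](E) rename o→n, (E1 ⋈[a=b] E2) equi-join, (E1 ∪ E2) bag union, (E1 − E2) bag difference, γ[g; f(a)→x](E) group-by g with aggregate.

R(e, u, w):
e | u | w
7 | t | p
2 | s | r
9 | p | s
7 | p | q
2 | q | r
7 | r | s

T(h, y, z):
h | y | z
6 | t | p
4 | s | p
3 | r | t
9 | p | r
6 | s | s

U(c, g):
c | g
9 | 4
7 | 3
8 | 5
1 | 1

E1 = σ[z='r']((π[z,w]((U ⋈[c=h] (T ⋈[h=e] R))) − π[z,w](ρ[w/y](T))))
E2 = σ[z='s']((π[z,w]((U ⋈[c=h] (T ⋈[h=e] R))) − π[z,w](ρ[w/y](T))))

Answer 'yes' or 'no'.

E1 stepwise |·|:
  U → 4
  T → 5
  R → 6
  (T ⋈[h=e] R) → 1
  (U ⋈[c=h] (T ⋈[h=e] R)) → 1
  π[z,w]((U ⋈[c=h] (T ⋈[h=e] R))) → 1
  T → 5
  ρ[w/y](T) → 5
  π[z,w](ρ[w/y](T)) → 5
  (π[z,w]((U ⋈[c=h] (T ⋈[h=e] R))) − π[z,w](ρ[w/y](T))) → 1
  σ[z='r']((π[z,w]((U ⋈[c=h] (T ⋈[h=e] R))) − π[z,w](ρ[w/y](T)))) → 1
E2 stepwise |·|:
  U → 4
  T → 5
  R → 6
  (T ⋈[h=e] R) → 1
  (U ⋈[c=h] (T ⋈[h=e] R)) → 1
  π[z,w]((U ⋈[c=h] (T ⋈[h=e] R))) → 1
  T → 5
  ρ[w/y](T) → 5
  π[z,w](ρ[w/y](T)) → 5
  (π[z,w]((U ⋈[c=h] (T ⋈[h=e] R))) − π[z,w](ρ[w/y](T))) → 1
  σ[z='s']((π[z,w]((U ⋈[c=h] (T ⋈[h=e] R))) − π[z,w](ρ[w/y](T)))) → 0

E1 result:
z | w
r | s
E2 result:
z | w
(0 rows)
Witness: ('r', 's') appears 1× in E1 but 0× in E2.

no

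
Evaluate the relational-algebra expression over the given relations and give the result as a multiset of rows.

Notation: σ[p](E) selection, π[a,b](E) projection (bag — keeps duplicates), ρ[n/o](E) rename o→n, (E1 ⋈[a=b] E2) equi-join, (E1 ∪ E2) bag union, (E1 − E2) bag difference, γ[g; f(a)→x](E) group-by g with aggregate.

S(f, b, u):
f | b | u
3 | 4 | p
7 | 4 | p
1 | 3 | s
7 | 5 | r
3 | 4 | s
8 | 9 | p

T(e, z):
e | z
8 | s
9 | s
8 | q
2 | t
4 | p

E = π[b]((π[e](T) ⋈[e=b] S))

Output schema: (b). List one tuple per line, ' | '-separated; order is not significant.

Stepwise |·|:
  T → 5
  π[e](T) → 5
  S → 6
  (π[e](T) ⋈[e=b] S) → 4
  π[b]((π[e](T) ⋈[e=b] S)) → 4

== RESULT ==
b
4
4
4
9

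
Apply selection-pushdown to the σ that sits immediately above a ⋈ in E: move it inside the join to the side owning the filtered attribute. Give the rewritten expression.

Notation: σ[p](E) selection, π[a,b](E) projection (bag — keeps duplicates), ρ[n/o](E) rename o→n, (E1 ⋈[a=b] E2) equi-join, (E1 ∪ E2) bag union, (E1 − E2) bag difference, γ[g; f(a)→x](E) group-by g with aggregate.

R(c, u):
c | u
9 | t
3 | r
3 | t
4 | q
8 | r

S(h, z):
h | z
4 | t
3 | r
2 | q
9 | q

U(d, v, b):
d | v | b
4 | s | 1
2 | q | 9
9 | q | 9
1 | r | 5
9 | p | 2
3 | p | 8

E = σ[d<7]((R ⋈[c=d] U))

σ filters on d, owned by the right side.
E' = (R ⋈[c=d] σ[d<7](U))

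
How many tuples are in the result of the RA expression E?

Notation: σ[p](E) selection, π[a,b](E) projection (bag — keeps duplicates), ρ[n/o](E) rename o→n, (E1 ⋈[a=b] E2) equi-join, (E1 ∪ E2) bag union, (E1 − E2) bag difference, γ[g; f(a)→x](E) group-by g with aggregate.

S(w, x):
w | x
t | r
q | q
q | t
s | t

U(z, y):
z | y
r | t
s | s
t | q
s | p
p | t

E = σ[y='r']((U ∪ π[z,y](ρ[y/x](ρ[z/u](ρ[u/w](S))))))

Per-node cardinality:
  U → 5
  S → 4
  ρ[u/w](S) → 4
  ρ[z/u](ρ[u/w](S)) → 4
  ρ[y/x](ρ[z/u](ρ[u/w](S))) → 4
  π[z,y](ρ[y/x](ρ[z/u](ρ[u/w](S)))) → 4
  (U ∪ π[z,y](ρ[y/x](ρ[z/u](ρ[u/w](S))))) → 9
  σ[y='r']((U ∪ π[z,y](ρ[y/x](ρ[z/u](ρ[u/w](S)))))) → 1

|E| = 1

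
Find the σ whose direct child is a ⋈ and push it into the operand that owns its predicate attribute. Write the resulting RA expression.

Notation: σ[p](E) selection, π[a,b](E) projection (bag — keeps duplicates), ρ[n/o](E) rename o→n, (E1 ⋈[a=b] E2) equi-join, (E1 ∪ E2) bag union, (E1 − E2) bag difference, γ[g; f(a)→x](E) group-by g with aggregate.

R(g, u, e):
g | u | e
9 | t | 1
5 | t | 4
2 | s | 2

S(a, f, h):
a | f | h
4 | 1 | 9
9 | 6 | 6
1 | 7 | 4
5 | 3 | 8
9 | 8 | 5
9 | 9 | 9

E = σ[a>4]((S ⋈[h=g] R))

σ filters on a, owned by the left side.
E' = (σ[a>4](S) ⋈[h=g] R)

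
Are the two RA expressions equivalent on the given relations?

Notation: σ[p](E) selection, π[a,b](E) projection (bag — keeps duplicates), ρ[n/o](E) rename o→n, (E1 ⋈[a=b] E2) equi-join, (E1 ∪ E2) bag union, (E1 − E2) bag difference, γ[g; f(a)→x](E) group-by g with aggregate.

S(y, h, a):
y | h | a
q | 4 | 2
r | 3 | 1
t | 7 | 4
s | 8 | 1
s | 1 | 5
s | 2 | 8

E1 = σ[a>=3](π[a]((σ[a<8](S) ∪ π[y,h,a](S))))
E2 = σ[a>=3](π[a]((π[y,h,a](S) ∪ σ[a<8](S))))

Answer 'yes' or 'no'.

E1 stepwise |·|:
  S → 6
  σ[a<8](S) → 5
  S → 6
  π[y,h,a](S) → 6
  (σ[a<8](S) ∪ π[y,h,a](S)) → 11
  π[a]((σ[a<8](S) ∪ π[y,h,a](S))) → 11
  σ[a>=3](π[a]((σ[a<8](S) ∪ π[y,h,a](S)))) → 5
E2 stepwise |·|:
  S → 6
  π[y,h,a](S) → 6
  S → 6
  σ[a<8](S) → 5
  (π[y,h,a](S) ∪ σ[a<8](S)) → 11
  π[a]((π[y,h,a](S) ∪ σ[a<8](S))) → 11
  σ[a>=3](π[a]((π[y,h,a](S) ∪ σ[a<8](S)))) → 5

E1 and E2 produce the same multiset:
a
4
4
5
5
8

yes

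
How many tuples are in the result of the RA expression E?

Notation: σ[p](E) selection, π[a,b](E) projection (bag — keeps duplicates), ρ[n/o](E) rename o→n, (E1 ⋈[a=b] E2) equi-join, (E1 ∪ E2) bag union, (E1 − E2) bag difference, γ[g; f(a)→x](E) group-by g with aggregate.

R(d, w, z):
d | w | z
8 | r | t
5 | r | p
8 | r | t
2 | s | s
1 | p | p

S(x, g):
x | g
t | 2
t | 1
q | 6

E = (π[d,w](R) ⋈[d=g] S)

Per-node cardinality:
  R → 5
  π[d,w](R) → 5
  S → 3
  (π[d,w](R) ⋈[d=g] S) → 2

|E| = 2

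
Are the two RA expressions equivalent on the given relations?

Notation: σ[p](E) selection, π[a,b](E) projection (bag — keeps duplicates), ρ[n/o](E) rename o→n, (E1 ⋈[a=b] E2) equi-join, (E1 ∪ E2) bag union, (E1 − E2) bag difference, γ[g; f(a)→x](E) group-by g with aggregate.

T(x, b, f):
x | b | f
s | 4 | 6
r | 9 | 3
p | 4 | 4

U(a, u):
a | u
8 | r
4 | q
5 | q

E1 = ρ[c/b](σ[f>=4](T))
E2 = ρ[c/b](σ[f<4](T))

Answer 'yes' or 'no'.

E1 stepwise |·|:
  T → 3
  σ[f>=4](T) → 2
  ρ[c/b](σ[f>=4](T)) → 2
E2 stepwise |·|:
  T → 3
  σ[f<4](T) → 1
  ρ[c/b](σ[f<4](T)) → 1

E1 result:
x | c | f
p | 4 | 4
s | 4 | 6
E2 result:
x | c | f
r | 9 | 3
Witness: ('s', 4, 6) appears 1× in E1 but 0× in E2.

no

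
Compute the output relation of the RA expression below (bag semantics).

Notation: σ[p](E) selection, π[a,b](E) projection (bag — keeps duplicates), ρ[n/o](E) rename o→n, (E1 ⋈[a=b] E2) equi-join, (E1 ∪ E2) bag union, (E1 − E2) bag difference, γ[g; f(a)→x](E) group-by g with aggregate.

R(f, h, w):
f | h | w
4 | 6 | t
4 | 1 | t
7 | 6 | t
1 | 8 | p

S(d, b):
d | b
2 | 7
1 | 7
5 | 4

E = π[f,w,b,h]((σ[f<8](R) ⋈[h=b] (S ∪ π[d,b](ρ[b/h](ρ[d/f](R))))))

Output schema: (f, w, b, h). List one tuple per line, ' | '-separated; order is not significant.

Row counts bottom-up:
  R → 4
  σ[f<8](R) → 4
  S → 3
  R → 4
  ρ[d/f](R) → 4
  ρ[b/h](ρ[d/f](R)) → 4
  π[d,b](ρ[b/h](ρ[d/f](R))) → 4
  (S ∪ π[d,b](ρ[b/h](ρ[d/f](R)))) → 7
  (σ[f<8](R) ⋈[h=b] (S ∪ π[d,b](ρ[b/h](ρ[d/f](R))))) → 6
  π[f,w,b,h]((σ[f<8](R) ⋈[h=b] (S ∪ π[d,b](ρ[b/h](ρ[d/f](R)))))) → 6

== RESULT ==
f | w | b | h
1 | p | 8 | 8
4 | t | 1 | 1
4 | t | 6 | 6
4 | t | 6 | 6
7 | t | 6 | 6
7 | t | 6 | 6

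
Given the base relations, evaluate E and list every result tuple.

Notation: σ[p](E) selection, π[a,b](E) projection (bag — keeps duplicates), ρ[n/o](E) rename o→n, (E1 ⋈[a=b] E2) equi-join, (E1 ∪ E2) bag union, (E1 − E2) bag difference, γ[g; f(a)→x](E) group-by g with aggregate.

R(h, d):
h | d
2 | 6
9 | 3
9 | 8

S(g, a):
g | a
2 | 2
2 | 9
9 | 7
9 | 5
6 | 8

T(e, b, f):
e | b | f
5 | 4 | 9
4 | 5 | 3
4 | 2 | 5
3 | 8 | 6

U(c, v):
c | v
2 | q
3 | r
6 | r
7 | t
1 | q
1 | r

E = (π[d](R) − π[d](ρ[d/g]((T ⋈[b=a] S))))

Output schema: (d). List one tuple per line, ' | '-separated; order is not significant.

Stepwise |·|:
  R → 3
  π[d](R) → 3
  T → 4
  S → 5
  (T ⋈[b=a] S) → 3
  ρ[d/g]((T ⋈[b=a] S)) → 3
  π[d](ρ[d/g]((T ⋈[b=a] S))) → 3
  (π[d](R) − π[d](ρ[d/g]((T ⋈[b=a] S)))) → 2

== RESULT ==
d
3
8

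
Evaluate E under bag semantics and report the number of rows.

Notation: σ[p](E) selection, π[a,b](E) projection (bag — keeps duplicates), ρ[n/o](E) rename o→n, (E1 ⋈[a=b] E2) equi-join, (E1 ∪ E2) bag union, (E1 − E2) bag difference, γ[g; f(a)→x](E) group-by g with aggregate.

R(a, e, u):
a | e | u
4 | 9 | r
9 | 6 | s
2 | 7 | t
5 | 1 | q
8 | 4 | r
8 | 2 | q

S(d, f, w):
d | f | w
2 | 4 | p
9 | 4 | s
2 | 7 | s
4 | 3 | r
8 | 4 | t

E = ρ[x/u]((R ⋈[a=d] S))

Row counts bottom-up:
  R → 6
  S → 5
  (R ⋈[a=d] S) → 6
  ρ[x/u]((R ⋈[a=d] S)) → 6

|E| = 6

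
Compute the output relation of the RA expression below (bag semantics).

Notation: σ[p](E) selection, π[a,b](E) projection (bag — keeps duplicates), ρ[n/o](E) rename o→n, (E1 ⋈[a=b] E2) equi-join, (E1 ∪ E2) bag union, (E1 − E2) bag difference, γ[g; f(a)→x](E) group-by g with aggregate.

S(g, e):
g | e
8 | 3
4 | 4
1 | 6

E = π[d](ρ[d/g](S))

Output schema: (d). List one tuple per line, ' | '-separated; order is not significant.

Subexpression sizes:
  S → 3
  ρ[d/g](S) → 3
  π[d](ρ[d/g](S)) → 3

== RESULT ==
d
1
4
8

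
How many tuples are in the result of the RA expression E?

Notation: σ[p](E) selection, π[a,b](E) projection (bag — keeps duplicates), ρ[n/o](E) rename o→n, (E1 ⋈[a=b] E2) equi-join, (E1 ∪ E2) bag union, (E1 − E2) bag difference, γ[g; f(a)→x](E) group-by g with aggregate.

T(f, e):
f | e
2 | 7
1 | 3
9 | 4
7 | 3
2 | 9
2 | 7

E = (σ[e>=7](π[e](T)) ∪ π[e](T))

Per-node cardinality:
  T → 6
  π[e](T) → 6
  σ[e>=7](π[e](T)) → 3
  T → 6
  π[e](T) → 6
  (σ[e>=7](π[e](T)) ∪ π[e](T)) → 9

|E| = 9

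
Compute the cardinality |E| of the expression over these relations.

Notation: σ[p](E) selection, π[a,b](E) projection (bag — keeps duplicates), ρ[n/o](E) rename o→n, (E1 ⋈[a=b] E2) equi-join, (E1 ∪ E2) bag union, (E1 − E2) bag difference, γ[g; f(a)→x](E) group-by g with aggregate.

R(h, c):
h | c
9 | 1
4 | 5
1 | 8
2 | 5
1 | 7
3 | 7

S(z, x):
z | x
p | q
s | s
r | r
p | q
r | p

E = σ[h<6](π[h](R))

Per-node cardinality:
  R → 6
  π[h](R) → 6
  σ[h<6](π[h](R)) → 5

|E| = 5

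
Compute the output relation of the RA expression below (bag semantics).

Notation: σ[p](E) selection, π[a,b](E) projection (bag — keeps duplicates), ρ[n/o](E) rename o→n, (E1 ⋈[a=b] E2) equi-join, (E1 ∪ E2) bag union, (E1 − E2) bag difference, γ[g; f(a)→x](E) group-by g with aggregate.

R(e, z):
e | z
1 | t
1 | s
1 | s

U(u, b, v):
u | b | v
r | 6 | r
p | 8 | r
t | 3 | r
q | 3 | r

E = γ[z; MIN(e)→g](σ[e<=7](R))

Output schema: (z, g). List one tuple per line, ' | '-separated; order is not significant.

Stepwise |·|:
  R → 3
  σ[e<=7](R) → 3
  γ[z; MIN(e)→g](σ[e<=7](R)) → 2

== RESULT ==
z | g
s | 1
t | 1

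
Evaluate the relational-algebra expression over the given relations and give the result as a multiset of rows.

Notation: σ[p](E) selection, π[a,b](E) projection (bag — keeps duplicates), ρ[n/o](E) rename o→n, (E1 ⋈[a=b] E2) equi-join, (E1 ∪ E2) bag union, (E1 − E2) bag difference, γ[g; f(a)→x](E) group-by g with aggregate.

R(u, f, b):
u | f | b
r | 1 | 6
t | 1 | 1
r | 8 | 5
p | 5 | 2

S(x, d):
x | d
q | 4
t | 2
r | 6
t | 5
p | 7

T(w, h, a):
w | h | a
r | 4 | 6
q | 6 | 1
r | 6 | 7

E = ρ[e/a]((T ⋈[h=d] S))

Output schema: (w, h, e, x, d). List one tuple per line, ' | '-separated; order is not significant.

Stepwise |·|:
  T → 3
  S → 5
  (T ⋈[h=d] S) → 3
  ρ[e/a]((T ⋈[h=d] S)) → 3

== RESULT ==
w | h | e | x | d
q | 6 | 1 | r | 6
r | 4 | 6 | q | 4
r | 6 | 7 | r | 6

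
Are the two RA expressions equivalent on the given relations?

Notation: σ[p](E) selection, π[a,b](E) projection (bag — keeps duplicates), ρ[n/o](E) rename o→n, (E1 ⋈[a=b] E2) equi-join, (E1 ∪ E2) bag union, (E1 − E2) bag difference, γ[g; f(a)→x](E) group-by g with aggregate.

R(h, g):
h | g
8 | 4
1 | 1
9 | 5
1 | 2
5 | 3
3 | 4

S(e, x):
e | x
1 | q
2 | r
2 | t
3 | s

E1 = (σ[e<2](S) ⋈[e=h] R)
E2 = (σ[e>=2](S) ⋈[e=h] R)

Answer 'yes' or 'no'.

E1 per-node cardinality:
  S → 4
  σ[e<2](S) → 1
  R → 6
  (σ[e<2](S) ⋈[e=h] R) → 2
E2 per-node cardinality:
  S → 4
  σ[e>=2](S) → 3
  R → 6
  (σ[e>=2](S) ⋈[e=h] R) → 1

E1 result:
e | x | h | g
1 | q | 1 | 1
1 | q | 1 | 2
E2 result:
e | x | h | g
3 | s | 3 | 4
Witness: (1, 'q', 1, 2) appears 1× in E1 but 0× in E2.

no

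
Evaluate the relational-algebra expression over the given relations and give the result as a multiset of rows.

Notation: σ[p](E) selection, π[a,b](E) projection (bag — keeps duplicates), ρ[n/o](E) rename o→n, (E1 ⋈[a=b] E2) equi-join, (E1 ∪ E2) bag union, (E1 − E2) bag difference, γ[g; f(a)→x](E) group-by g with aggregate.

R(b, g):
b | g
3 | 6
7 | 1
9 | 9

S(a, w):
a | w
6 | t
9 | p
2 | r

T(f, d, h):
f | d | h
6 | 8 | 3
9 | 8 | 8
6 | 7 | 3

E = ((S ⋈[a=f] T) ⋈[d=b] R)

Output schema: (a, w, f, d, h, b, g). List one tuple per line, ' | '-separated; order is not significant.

Subexpression sizes:
  S → 3
  T → 3
  (S ⋈[a=f] T) → 3
  R → 3
  ((S ⋈[a=f] T) ⋈[d=b] R) → 1

== RESULT ==
a | w | f | d | h | b | g
6 | t | 6 | 7 | 3 | 7 | 1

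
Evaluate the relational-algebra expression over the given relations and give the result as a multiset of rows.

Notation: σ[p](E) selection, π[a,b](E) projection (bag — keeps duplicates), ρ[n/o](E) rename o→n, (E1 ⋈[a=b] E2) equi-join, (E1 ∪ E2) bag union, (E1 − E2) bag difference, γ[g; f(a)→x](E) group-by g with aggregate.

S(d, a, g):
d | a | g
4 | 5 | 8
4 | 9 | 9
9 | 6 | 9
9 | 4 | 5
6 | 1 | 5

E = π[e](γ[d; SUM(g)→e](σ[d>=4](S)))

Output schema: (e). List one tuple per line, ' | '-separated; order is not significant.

Subexpression sizes:
  S → 5
  σ[d>=4](S) → 5
  γ[d; SUM(g)→e](σ[d>=4](S)) → 3
  π[e](γ[d; SUM(g)→e](σ[d>=4](S))) → 3

== RESULT ==
e
5
14
17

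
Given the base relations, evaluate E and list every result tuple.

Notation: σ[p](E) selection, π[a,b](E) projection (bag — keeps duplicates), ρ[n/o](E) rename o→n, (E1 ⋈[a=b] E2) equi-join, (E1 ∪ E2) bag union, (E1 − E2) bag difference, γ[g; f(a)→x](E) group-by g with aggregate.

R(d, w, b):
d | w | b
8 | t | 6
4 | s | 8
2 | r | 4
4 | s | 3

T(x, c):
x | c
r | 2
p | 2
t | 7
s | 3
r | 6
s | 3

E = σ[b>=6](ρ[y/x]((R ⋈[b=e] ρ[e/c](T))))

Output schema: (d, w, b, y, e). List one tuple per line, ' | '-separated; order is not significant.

Subexpression sizes:
  R → 4
  T → 6
  ρ[e/c](T) → 6
  (R ⋈[b=e] ρ[e/c](T)) → 3
  ρ[y/x]((R ⋈[b=e] ρ[e/c](T))) → 3
  σ[b>=6](ρ[y/x]((R ⋈[b=e] ρ[e/c](T)))) → 1

== RESULT ==
d | w | b | y | e
8 | t | 6 | r | 6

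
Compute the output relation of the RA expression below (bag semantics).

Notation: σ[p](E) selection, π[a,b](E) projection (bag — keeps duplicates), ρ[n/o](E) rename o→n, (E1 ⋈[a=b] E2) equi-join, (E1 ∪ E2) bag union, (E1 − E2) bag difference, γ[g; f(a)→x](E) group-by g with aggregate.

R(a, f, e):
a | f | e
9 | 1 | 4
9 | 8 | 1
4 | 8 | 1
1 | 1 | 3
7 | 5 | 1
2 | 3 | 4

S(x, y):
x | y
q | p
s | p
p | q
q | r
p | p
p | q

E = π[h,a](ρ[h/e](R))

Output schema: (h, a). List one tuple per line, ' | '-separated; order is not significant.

Per-node cardinality:
  R → 6
  ρ[h/e](R) → 6
  π[h,a](ρ[h/e](R)) → 6

== RESULT ==
h | a
1 | 4
1 | 7
1 | 9
3 | 1
4 | 2
4 | 9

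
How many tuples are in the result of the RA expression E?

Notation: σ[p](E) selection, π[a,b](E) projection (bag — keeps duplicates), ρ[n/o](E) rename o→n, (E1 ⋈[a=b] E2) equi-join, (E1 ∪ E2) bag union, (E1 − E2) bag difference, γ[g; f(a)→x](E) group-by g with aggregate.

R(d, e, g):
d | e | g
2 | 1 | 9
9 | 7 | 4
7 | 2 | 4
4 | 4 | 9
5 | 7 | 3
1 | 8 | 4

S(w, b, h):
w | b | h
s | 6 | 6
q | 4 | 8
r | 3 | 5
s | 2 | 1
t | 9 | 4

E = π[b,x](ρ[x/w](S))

Per-node cardinality:
  S → 5
  ρ[x/w](S) → 5
  π[b,x](ρ[x/w](S)) → 5

|E| = 5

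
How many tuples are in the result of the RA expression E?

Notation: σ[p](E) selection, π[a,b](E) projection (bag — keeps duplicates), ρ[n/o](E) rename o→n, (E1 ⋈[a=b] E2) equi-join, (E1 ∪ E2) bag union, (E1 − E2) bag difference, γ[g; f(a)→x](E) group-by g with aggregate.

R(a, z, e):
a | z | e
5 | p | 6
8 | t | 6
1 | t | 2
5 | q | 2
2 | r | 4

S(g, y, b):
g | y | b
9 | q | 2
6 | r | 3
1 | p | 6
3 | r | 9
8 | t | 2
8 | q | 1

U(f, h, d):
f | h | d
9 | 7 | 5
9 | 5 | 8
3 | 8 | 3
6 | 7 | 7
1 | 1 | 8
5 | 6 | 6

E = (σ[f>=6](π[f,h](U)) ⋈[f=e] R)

Per-node cardinality:
  U → 6
  π[f,h](U) → 6
  σ[f>=6](π[f,h](U)) → 3
  R → 5
  (σ[f>=6](π[f,h](U)) ⋈[f=e] R) → 2

|E| = 2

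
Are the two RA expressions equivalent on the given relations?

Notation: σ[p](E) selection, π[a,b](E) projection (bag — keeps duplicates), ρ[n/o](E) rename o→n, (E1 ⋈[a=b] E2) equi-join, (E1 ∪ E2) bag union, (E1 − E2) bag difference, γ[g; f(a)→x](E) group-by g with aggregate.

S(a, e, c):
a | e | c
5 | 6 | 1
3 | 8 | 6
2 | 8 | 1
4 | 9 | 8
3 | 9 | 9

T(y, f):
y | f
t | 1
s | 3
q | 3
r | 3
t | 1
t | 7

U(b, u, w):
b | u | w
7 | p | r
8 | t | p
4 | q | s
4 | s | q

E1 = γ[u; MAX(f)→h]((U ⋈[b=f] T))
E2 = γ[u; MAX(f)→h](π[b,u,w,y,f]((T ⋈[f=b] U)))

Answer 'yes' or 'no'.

E1 stepwise |·|:
  U → 4
  T → 6
  (U ⋈[b=f] T) → 1
  γ[u; MAX(f)→h]((U ⋈[b=f] T)) → 1
E2 stepwise |·|:
  T → 6
  U → 4
  (T ⋈[f=b] U) → 1
  π[b,u,w,y,f]((T ⋈[f=b] U)) → 1
  γ[u; MAX(f)→h](π[b,u,w,y,f]((T ⋈[f=b] U))) → 1

E1 and E2 produce the same multiset:
u | h
p | 7

yes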